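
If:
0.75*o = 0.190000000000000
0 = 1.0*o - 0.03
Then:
No Solution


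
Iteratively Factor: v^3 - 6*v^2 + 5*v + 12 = (v + 1)*(v^2 - 7*v + 12) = (v - 4)*(v + 1)*(v - 3)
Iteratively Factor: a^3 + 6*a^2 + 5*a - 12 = (a + 4)*(a^2 + 2*a - 3) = (a + 3)*(a + 4)*(a - 1)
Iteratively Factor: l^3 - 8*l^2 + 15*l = (l - 3)*(l^2 - 5*l) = l*(l - 3)*(l - 5)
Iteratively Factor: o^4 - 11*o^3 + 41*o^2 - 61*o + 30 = (o - 5)*(o^3 - 6*o^2 + 11*o - 6) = (o - 5)*(o - 3)*(o^2 - 3*o + 2) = (o - 5)*(o - 3)*(o - 1)*(o - 2)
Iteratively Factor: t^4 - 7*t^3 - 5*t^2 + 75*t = (t - 5)*(t^3 - 2*t^2 - 15*t) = (t - 5)^2*(t^2 + 3*t) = (t - 5)^2*(t + 3)*(t)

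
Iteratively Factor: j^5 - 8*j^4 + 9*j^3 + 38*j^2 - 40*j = (j - 1)*(j^4 - 7*j^3 + 2*j^2 + 40*j) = (j - 1)*(j + 2)*(j^3 - 9*j^2 + 20*j) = j*(j - 1)*(j + 2)*(j^2 - 9*j + 20) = j*(j - 5)*(j - 1)*(j + 2)*(j - 4)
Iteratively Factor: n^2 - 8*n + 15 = (n - 5)*(n - 3)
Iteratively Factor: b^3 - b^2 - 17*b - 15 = (b + 3)*(b^2 - 4*b - 5) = (b - 5)*(b + 3)*(b + 1)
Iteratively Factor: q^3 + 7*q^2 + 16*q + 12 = (q + 2)*(q^2 + 5*q + 6) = (q + 2)^2*(q + 3)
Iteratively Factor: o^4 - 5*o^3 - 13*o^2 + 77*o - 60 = (o - 3)*(o^3 - 2*o^2 - 19*o + 20) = (o - 5)*(o - 3)*(o^2 + 3*o - 4) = (o - 5)*(o - 3)*(o - 1)*(o + 4)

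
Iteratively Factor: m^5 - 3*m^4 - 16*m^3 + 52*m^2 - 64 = (m + 1)*(m^4 - 4*m^3 - 12*m^2 + 64*m - 64) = (m - 2)*(m + 1)*(m^3 - 2*m^2 - 16*m + 32) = (m - 2)^2*(m + 1)*(m^2 - 16) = (m - 4)*(m - 2)^2*(m + 1)*(m + 4)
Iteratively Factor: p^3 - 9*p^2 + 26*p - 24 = (p - 4)*(p^2 - 5*p + 6) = (p - 4)*(p - 3)*(p - 2)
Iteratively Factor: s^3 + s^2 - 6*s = (s + 3)*(s^2 - 2*s) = s*(s + 3)*(s - 2)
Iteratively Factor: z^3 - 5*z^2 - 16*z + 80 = (z - 4)*(z^2 - z - 20) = (z - 4)*(z + 4)*(z - 5)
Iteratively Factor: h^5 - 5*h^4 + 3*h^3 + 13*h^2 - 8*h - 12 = (h + 1)*(h^4 - 6*h^3 + 9*h^2 + 4*h - 12) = (h - 3)*(h + 1)*(h^3 - 3*h^2 + 4) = (h - 3)*(h + 1)^2*(h^2 - 4*h + 4) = (h - 3)*(h - 2)*(h + 1)^2*(h - 2)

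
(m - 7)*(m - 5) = m^2 - 12*m + 35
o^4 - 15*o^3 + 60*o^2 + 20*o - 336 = (o - 7)*(o - 6)*(o - 4)*(o + 2)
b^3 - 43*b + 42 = (b - 6)*(b - 1)*(b + 7)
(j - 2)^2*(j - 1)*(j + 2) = j^4 - 3*j^3 - 2*j^2 + 12*j - 8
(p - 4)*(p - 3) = p^2 - 7*p + 12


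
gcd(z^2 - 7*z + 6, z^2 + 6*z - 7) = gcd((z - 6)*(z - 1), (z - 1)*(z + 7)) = z - 1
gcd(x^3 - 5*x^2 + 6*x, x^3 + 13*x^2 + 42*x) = x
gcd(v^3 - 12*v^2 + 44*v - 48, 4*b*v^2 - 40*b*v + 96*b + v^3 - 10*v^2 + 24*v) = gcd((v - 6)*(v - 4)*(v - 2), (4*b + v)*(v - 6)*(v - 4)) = v^2 - 10*v + 24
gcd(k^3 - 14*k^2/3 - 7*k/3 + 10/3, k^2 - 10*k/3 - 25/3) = k - 5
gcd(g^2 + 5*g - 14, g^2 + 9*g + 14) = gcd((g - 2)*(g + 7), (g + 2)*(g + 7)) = g + 7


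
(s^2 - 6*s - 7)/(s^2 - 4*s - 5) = (s - 7)/(s - 5)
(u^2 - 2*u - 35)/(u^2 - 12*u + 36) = (u^2 - 2*u - 35)/(u^2 - 12*u + 36)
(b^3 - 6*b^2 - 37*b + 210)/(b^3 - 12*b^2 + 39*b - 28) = (b^2 + b - 30)/(b^2 - 5*b + 4)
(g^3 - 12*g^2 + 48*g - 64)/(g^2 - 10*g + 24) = (g^2 - 8*g + 16)/(g - 6)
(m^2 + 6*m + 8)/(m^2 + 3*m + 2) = (m + 4)/(m + 1)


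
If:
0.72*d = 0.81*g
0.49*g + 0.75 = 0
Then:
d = -1.72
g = -1.53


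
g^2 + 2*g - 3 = (g - 1)*(g + 3)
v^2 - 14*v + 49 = (v - 7)^2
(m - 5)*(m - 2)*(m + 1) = m^3 - 6*m^2 + 3*m + 10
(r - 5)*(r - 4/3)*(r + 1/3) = r^3 - 6*r^2 + 41*r/9 + 20/9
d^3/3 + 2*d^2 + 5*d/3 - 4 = (d/3 + 1)*(d - 1)*(d + 4)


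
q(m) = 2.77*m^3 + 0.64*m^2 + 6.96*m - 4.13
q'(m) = 8.31*m^2 + 1.28*m + 6.96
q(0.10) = -3.42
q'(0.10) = 7.17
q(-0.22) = -5.66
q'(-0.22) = 7.08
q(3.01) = 98.16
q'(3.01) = 86.10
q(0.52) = 0.05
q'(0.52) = 9.87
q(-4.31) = -244.01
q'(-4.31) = 155.81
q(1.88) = 29.62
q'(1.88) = 38.74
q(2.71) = 74.56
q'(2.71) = 71.46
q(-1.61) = -25.24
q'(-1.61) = 26.44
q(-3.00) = -94.04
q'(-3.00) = 77.91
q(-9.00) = -2034.26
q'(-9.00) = 668.55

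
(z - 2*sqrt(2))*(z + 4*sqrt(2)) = z^2 + 2*sqrt(2)*z - 16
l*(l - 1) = l^2 - l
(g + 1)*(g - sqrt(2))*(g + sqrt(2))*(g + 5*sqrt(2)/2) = g^4 + g^3 + 5*sqrt(2)*g^3/2 - 2*g^2 + 5*sqrt(2)*g^2/2 - 5*sqrt(2)*g - 2*g - 5*sqrt(2)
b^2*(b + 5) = b^3 + 5*b^2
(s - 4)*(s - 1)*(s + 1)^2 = s^4 - 3*s^3 - 5*s^2 + 3*s + 4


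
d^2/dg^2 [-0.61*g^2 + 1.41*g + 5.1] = -1.22000000000000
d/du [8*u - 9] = 8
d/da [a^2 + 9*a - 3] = 2*a + 9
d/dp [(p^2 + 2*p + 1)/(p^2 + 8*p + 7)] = 6/(p^2 + 14*p + 49)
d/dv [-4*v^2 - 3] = -8*v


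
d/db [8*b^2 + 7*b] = 16*b + 7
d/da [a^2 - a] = 2*a - 1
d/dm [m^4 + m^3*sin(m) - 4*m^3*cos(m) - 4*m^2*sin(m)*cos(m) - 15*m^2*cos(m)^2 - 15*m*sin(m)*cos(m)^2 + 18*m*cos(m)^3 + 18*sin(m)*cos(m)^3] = 4*m^3*sin(m) + m^3*cos(m) + 4*m^3 + 3*m^2*sin(m) + 15*m^2*sin(2*m) - 12*m^2*cos(m) - 4*m^2*cos(2*m) - 27*m*sin(m)/2 - 4*m*sin(2*m) - 27*m*sin(3*m)/2 - 15*m*cos(m)/4 - 15*m*cos(2*m) - 45*m*cos(3*m)/4 - 15*m - 15*sin(m)/4 - 15*sin(3*m)/4 + 27*cos(m)/2 + 18*cos(2*m)^2 + 9*cos(2*m) + 9*cos(3*m)/2 - 9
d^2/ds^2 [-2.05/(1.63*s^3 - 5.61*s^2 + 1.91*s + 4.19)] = ((20.049*s - 23.001)*(1.63*s^3 - 5.61*s^2 + 1.91*s + 4.19) - 2.05*(4.89*s^2 - 11.22*s + 1.91)*(9.78*s^2 - 22.44*s + 3.82))/(1.63*s^3 - 5.61*s^2 + 1.91*s + 4.19)^3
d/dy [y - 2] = 1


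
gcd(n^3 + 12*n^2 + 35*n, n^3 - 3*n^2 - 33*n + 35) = n + 5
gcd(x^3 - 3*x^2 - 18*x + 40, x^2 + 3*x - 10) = x - 2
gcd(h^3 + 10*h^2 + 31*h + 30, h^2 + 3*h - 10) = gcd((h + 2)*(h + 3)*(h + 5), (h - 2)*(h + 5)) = h + 5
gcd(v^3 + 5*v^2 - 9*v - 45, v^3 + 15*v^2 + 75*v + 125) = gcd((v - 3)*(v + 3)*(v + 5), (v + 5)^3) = v + 5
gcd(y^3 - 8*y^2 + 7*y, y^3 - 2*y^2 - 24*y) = y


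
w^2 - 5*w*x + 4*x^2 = (w - 4*x)*(w - x)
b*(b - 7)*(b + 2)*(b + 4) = b^4 - b^3 - 34*b^2 - 56*b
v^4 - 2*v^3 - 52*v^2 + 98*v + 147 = (v - 7)*(v - 3)*(v + 1)*(v + 7)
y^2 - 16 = (y - 4)*(y + 4)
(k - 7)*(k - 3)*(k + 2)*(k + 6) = k^4 - 2*k^3 - 47*k^2 + 48*k + 252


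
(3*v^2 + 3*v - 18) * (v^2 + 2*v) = 3*v^4 + 9*v^3 - 12*v^2 - 36*v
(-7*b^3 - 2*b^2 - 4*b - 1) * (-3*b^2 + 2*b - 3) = 21*b^5 - 8*b^4 + 29*b^3 + b^2 + 10*b + 3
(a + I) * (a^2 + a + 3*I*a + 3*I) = a^3 + a^2 + 4*I*a^2 - 3*a + 4*I*a - 3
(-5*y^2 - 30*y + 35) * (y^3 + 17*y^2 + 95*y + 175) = -5*y^5 - 115*y^4 - 950*y^3 - 3130*y^2 - 1925*y + 6125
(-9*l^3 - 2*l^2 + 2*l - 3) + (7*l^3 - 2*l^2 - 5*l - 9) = -2*l^3 - 4*l^2 - 3*l - 12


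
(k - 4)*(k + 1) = k^2 - 3*k - 4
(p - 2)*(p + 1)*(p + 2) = p^3 + p^2 - 4*p - 4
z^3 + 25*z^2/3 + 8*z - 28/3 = (z - 2/3)*(z + 2)*(z + 7)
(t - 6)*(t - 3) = t^2 - 9*t + 18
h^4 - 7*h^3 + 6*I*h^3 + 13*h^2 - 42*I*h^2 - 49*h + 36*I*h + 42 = (h - 6)*(h - 1)*(h - I)*(h + 7*I)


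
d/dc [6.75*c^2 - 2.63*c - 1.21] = 13.5*c - 2.63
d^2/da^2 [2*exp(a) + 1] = 2*exp(a)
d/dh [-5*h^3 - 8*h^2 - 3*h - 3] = -15*h^2 - 16*h - 3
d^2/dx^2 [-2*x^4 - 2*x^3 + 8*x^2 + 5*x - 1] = -24*x^2 - 12*x + 16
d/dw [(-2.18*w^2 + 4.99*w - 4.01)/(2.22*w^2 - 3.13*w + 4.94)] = (-4.2544*w^2 - 3.73399999999999*w + 12.0993)/(4.9284*w^4 - 13.8972*w^3 + 31.7305*w^2 - 30.9244*w + 24.4036)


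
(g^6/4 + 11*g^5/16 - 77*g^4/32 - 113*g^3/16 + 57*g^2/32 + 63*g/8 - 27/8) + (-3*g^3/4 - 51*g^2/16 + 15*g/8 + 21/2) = g^6/4 + 11*g^5/16 - 77*g^4/32 - 125*g^3/16 - 45*g^2/32 + 39*g/4 + 57/8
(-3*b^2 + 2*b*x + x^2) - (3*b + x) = -3*b^2 + 2*b*x - 3*b + x^2 - x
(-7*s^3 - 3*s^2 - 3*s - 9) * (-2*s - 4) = 14*s^4 + 34*s^3 + 18*s^2 + 30*s + 36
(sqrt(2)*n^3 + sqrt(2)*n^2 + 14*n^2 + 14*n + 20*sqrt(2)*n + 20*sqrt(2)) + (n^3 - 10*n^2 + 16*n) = n^3 + sqrt(2)*n^3 + sqrt(2)*n^2 + 4*n^2 + 20*sqrt(2)*n + 30*n + 20*sqrt(2)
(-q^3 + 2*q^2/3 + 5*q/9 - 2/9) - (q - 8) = -q^3 + 2*q^2/3 - 4*q/9 + 70/9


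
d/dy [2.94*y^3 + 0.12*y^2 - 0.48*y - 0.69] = 8.82*y^2 + 0.24*y - 0.48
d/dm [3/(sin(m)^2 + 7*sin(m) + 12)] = -3*(2*sin(m) + 7)*cos(m)/(sin(m)^2 + 7*sin(m) + 12)^2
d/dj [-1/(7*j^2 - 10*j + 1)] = 2*(7*j - 5)/(7*j^2 - 10*j + 1)^2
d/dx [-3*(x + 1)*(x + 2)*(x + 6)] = -9*x^2 - 54*x - 60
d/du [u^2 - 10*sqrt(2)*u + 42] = 2*u - 10*sqrt(2)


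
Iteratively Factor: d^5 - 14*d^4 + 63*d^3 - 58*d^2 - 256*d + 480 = (d + 2)*(d^4 - 16*d^3 + 95*d^2 - 248*d + 240) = (d - 4)*(d + 2)*(d^3 - 12*d^2 + 47*d - 60) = (d - 5)*(d - 4)*(d + 2)*(d^2 - 7*d + 12) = (d - 5)*(d - 4)*(d - 3)*(d + 2)*(d - 4)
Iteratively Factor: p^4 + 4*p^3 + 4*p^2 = (p)*(p^3 + 4*p^2 + 4*p) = p^2*(p^2 + 4*p + 4) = p^2*(p + 2)*(p + 2)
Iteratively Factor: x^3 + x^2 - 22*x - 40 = (x - 5)*(x^2 + 6*x + 8) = (x - 5)*(x + 4)*(x + 2)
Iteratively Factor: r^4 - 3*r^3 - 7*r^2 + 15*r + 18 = (r + 2)*(r^3 - 5*r^2 + 3*r + 9) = (r - 3)*(r + 2)*(r^2 - 2*r - 3) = (r - 3)^2*(r + 2)*(r + 1)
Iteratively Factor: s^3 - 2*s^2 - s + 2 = (s + 1)*(s^2 - 3*s + 2) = (s - 2)*(s + 1)*(s - 1)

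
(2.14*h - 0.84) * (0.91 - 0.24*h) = -0.5136*h^2 + 2.149*h - 0.7644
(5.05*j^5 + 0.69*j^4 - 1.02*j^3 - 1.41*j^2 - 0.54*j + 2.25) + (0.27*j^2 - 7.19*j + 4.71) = 5.05*j^5 + 0.69*j^4 - 1.02*j^3 - 1.14*j^2 - 7.73*j + 6.96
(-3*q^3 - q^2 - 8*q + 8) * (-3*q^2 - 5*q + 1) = 9*q^5 + 18*q^4 + 26*q^3 + 15*q^2 - 48*q + 8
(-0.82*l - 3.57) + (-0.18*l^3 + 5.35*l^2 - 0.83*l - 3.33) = -0.18*l^3 + 5.35*l^2 - 1.65*l - 6.9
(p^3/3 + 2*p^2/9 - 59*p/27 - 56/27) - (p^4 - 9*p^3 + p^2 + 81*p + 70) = -p^4 + 28*p^3/3 - 7*p^2/9 - 2246*p/27 - 1946/27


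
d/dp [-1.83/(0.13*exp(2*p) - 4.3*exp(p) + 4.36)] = (0.4758*exp(p) - 7.869)*exp(p)/(0.13*exp(2*p) - 4.3*exp(p) + 4.36)^2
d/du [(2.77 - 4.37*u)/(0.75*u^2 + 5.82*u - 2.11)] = (3.2775*u^2 - 4.155*u - 6.9007)/(0.5625*u^4 + 8.73*u^3 + 30.7074*u^2 - 24.5604*u + 4.4521)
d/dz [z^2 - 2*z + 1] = 2*z - 2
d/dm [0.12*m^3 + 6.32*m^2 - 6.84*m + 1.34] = 0.36*m^2 + 12.64*m - 6.84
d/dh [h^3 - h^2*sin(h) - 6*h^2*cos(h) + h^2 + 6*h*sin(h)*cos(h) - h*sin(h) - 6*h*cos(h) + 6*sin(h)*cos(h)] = 6*h^2*sin(h) - h^2*cos(h) + 3*h^2 + 4*h*sin(h) - 13*h*cos(h) + 6*h*cos(2*h) + 2*h - sin(h) + 3*sin(2*h) - 6*cos(h) + 6*cos(2*h)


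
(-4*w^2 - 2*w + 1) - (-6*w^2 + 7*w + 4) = 2*w^2 - 9*w - 3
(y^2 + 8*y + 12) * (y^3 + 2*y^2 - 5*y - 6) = y^5 + 10*y^4 + 23*y^3 - 22*y^2 - 108*y - 72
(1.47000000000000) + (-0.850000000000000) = 0.620000000000000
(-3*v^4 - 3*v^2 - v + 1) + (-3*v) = -3*v^4 - 3*v^2 - 4*v + 1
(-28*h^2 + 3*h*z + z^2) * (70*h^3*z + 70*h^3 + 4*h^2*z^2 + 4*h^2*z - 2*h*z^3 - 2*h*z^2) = -1960*h^5*z - 1960*h^5 + 98*h^4*z^2 + 98*h^4*z + 138*h^3*z^3 + 138*h^3*z^2 - 2*h^2*z^4 - 2*h^2*z^3 - 2*h*z^5 - 2*h*z^4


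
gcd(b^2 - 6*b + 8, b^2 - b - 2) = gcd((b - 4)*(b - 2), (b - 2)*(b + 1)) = b - 2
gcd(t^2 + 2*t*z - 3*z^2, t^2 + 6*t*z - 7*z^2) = -t + z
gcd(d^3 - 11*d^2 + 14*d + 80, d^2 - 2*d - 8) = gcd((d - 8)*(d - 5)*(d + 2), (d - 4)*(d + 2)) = d + 2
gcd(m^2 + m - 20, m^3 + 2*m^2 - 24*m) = m - 4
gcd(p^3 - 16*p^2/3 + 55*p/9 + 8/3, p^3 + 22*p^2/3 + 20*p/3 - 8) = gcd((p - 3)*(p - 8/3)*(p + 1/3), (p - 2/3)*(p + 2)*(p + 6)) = 1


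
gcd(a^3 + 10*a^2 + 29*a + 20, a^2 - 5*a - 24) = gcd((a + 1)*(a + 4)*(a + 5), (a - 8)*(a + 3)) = 1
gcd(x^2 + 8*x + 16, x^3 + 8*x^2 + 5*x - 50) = 1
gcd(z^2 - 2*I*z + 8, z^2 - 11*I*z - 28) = z - 4*I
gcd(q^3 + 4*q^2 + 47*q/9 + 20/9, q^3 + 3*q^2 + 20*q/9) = q^2 + 3*q + 20/9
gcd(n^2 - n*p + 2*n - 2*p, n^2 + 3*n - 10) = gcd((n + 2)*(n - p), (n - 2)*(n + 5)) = 1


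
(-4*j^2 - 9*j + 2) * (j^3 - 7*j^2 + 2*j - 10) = -4*j^5 + 19*j^4 + 57*j^3 + 8*j^2 + 94*j - 20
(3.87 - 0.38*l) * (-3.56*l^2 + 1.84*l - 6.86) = 1.3528*l^3 - 14.4764*l^2 + 9.7276*l - 26.5482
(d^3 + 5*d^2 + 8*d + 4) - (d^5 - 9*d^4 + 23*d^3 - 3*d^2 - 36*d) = -d^5 + 9*d^4 - 22*d^3 + 8*d^2 + 44*d + 4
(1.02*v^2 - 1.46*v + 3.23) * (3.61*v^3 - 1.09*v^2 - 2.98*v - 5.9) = 3.6822*v^5 - 6.3824*v^4 + 10.2121*v^3 - 5.1879*v^2 - 1.0114*v - 19.057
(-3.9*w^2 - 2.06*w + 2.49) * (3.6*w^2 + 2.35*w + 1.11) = -14.04*w^4 - 16.581*w^3 - 0.206*w^2 + 3.5649*w + 2.7639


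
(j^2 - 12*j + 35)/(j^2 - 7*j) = (j - 5)/j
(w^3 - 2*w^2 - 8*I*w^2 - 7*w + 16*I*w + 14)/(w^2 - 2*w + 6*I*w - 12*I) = (w^2 - 8*I*w - 7)/(w + 6*I)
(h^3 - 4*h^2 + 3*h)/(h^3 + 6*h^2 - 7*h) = (h - 3)/(h + 7)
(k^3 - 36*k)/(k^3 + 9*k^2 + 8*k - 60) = k*(k - 6)/(k^2 + 3*k - 10)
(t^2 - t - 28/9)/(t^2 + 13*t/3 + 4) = (t - 7/3)/(t + 3)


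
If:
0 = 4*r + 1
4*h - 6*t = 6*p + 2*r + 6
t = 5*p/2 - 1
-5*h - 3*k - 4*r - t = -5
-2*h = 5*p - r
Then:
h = -1/8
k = 61/24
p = 0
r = -1/4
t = -1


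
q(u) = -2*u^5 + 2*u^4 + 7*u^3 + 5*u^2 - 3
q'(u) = -10*u^4 + 8*u^3 + 21*u^2 + 10*u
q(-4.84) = 5729.97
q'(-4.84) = -5951.09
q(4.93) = -3685.84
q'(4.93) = -4388.99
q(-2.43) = 165.28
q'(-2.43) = -363.77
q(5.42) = -6370.26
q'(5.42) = -6684.86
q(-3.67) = 1412.71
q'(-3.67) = -1963.41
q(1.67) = 33.12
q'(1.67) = 34.75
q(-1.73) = 24.63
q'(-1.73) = -85.45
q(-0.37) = -2.62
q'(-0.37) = -1.42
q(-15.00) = 1597497.00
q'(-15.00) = -528675.00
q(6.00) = -11271.00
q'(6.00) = -10416.00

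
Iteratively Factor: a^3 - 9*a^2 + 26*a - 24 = (a - 2)*(a^2 - 7*a + 12) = (a - 3)*(a - 2)*(a - 4)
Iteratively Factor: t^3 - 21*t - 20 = (t + 4)*(t^2 - 4*t - 5) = (t + 1)*(t + 4)*(t - 5)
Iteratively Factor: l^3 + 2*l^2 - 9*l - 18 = (l + 2)*(l^2 - 9) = (l - 3)*(l + 2)*(l + 3)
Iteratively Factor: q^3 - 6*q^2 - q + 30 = (q - 3)*(q^2 - 3*q - 10) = (q - 3)*(q + 2)*(q - 5)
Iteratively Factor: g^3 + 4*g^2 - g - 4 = (g - 1)*(g^2 + 5*g + 4) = (g - 1)*(g + 1)*(g + 4)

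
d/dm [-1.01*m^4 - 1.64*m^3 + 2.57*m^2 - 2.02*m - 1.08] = -4.04*m^3 - 4.92*m^2 + 5.14*m - 2.02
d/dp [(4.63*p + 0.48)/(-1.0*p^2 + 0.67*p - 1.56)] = (4.63*p^2 + 0.96*p - 7.5444)/(1.0*p^4 - 1.34*p^3 + 3.5689*p^2 - 2.0904*p + 2.4336)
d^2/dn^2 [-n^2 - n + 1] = -2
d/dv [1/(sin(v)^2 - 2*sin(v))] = 2*(1 - sin(v))*cos(v)/((sin(v) - 2)^2*sin(v)^2)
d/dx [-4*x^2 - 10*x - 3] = -8*x - 10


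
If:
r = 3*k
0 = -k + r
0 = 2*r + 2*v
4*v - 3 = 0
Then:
No Solution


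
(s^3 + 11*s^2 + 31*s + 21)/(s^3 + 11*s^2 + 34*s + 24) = (s^2 + 10*s + 21)/(s^2 + 10*s + 24)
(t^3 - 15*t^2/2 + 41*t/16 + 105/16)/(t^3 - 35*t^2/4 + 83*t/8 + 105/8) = (4*t - 5)/(2*(2*t - 5))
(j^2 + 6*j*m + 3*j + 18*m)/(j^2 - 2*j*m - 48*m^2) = (j + 3)/(j - 8*m)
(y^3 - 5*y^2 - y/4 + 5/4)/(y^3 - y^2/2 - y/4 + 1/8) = 2*(y - 5)/(2*y - 1)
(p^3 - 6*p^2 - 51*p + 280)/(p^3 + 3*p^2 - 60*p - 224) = (p - 5)/(p + 4)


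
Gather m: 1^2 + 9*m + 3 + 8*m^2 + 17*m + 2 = 8*m^2 + 26*m + 6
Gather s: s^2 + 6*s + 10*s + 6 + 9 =s^2 + 16*s + 15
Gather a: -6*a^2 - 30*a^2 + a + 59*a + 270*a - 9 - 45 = -36*a^2 + 330*a - 54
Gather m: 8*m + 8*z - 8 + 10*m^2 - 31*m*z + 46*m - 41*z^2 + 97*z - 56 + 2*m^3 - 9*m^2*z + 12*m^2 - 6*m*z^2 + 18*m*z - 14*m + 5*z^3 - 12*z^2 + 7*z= 2*m^3 + m^2*(22 - 9*z) + m*(-6*z^2 - 13*z + 40) + 5*z^3 - 53*z^2 + 112*z - 64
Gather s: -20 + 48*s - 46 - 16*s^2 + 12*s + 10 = -16*s^2 + 60*s - 56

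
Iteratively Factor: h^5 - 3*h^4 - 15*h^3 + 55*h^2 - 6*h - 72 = (h - 2)*(h^4 - h^3 - 17*h^2 + 21*h + 36) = (h - 3)*(h - 2)*(h^3 + 2*h^2 - 11*h - 12) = (h - 3)*(h - 2)*(h + 4)*(h^2 - 2*h - 3) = (h - 3)^2*(h - 2)*(h + 4)*(h + 1)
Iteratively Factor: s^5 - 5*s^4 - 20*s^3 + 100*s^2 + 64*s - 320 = (s - 2)*(s^4 - 3*s^3 - 26*s^2 + 48*s + 160) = (s - 2)*(s + 4)*(s^3 - 7*s^2 + 2*s + 40) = (s - 2)*(s + 2)*(s + 4)*(s^2 - 9*s + 20) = (s - 4)*(s - 2)*(s + 2)*(s + 4)*(s - 5)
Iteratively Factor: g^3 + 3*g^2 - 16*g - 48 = (g - 4)*(g^2 + 7*g + 12) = (g - 4)*(g + 4)*(g + 3)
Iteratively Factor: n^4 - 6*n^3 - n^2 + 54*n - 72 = (n + 3)*(n^3 - 9*n^2 + 26*n - 24) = (n - 2)*(n + 3)*(n^2 - 7*n + 12) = (n - 4)*(n - 2)*(n + 3)*(n - 3)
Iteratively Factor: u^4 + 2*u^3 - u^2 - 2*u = (u)*(u^3 + 2*u^2 - u - 2) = u*(u + 2)*(u^2 - 1) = u*(u - 1)*(u + 2)*(u + 1)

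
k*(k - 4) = k^2 - 4*k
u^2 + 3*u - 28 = (u - 4)*(u + 7)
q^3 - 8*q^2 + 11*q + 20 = (q - 5)*(q - 4)*(q + 1)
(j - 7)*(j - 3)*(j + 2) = j^3 - 8*j^2 + j + 42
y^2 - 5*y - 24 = (y - 8)*(y + 3)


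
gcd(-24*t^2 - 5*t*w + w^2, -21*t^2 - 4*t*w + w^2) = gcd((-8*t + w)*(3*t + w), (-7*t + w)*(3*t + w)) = 3*t + w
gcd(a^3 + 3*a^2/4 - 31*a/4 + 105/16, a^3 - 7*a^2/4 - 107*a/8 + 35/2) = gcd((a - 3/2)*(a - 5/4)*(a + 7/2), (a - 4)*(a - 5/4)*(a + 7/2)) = a^2 + 9*a/4 - 35/8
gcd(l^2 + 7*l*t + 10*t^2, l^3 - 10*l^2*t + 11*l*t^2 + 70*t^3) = l + 2*t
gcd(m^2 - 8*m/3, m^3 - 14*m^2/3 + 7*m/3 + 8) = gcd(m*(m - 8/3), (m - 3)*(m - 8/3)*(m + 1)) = m - 8/3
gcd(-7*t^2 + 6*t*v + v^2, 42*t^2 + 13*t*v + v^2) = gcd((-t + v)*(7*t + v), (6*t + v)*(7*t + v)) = 7*t + v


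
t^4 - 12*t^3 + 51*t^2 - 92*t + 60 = (t - 5)*(t - 3)*(t - 2)^2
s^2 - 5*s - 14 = (s - 7)*(s + 2)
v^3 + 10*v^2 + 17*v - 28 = (v - 1)*(v + 4)*(v + 7)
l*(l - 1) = l^2 - l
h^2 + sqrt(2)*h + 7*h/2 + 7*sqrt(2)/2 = (h + 7/2)*(h + sqrt(2))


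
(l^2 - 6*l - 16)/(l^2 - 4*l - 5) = (-l^2 + 6*l + 16)/(-l^2 + 4*l + 5)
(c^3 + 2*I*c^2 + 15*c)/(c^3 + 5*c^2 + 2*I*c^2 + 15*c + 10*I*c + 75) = c/(c + 5)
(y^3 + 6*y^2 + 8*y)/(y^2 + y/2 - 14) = 2*y*(y + 2)/(2*y - 7)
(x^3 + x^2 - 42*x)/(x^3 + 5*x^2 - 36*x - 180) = x*(x + 7)/(x^2 + 11*x + 30)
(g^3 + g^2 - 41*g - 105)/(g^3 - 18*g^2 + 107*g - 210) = (g^2 + 8*g + 15)/(g^2 - 11*g + 30)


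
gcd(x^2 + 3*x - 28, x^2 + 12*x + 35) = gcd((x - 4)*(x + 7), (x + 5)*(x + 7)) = x + 7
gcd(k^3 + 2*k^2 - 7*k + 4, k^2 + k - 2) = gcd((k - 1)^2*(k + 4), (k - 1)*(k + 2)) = k - 1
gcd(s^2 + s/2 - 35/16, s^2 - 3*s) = 1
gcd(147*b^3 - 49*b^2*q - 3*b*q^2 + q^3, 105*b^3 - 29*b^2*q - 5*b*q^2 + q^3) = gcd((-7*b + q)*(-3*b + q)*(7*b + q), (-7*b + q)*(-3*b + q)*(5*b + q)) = 21*b^2 - 10*b*q + q^2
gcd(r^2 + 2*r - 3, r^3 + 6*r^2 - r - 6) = r - 1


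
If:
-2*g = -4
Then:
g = 2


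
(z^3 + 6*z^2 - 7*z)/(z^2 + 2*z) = (z^2 + 6*z - 7)/(z + 2)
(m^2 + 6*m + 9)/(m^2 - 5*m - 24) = (m + 3)/(m - 8)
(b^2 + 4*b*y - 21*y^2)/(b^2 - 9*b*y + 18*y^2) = (-b - 7*y)/(-b + 6*y)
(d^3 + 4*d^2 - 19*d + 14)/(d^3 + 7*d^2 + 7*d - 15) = (d^2 + 5*d - 14)/(d^2 + 8*d + 15)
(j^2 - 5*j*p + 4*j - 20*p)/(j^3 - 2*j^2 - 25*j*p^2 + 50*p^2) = (j + 4)/(j^2 + 5*j*p - 2*j - 10*p)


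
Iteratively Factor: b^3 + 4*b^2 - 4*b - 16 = (b + 2)*(b^2 + 2*b - 8) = (b + 2)*(b + 4)*(b - 2)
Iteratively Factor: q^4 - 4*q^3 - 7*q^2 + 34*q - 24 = (q + 3)*(q^3 - 7*q^2 + 14*q - 8) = (q - 4)*(q + 3)*(q^2 - 3*q + 2) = (q - 4)*(q - 1)*(q + 3)*(q - 2)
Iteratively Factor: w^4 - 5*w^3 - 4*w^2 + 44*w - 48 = (w - 2)*(w^3 - 3*w^2 - 10*w + 24) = (w - 4)*(w - 2)*(w^2 + w - 6) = (w - 4)*(w - 2)*(w + 3)*(w - 2)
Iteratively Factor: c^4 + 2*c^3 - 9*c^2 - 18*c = (c + 3)*(c^3 - c^2 - 6*c) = c*(c + 3)*(c^2 - c - 6) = c*(c + 2)*(c + 3)*(c - 3)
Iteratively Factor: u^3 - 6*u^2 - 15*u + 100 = (u - 5)*(u^2 - u - 20) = (u - 5)*(u + 4)*(u - 5)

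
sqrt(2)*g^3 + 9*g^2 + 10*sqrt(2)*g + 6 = (g + sqrt(2))*(g + 3*sqrt(2))*(sqrt(2)*g + 1)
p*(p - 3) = p^2 - 3*p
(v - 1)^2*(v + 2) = v^3 - 3*v + 2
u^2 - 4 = (u - 2)*(u + 2)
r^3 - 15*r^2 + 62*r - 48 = (r - 8)*(r - 6)*(r - 1)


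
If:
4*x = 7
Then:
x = 7/4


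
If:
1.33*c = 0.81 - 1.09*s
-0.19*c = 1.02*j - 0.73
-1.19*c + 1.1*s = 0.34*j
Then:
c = 0.23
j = 0.67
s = 0.46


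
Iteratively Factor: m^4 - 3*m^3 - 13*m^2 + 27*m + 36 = (m + 3)*(m^3 - 6*m^2 + 5*m + 12) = (m - 3)*(m + 3)*(m^2 - 3*m - 4) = (m - 3)*(m + 1)*(m + 3)*(m - 4)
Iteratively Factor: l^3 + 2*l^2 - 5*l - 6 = (l - 2)*(l^2 + 4*l + 3) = (l - 2)*(l + 1)*(l + 3)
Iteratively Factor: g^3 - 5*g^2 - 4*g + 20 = (g - 2)*(g^2 - 3*g - 10) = (g - 5)*(g - 2)*(g + 2)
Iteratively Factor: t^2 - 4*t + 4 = (t - 2)*(t - 2)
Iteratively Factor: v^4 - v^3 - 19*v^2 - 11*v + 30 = (v - 5)*(v^3 + 4*v^2 + v - 6) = (v - 5)*(v - 1)*(v^2 + 5*v + 6) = (v - 5)*(v - 1)*(v + 2)*(v + 3)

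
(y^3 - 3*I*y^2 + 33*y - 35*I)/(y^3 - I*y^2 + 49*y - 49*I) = (y + 5*I)/(y + 7*I)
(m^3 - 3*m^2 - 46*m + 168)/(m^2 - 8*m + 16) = (m^2 + m - 42)/(m - 4)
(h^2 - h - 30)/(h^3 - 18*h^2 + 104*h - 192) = (h + 5)/(h^2 - 12*h + 32)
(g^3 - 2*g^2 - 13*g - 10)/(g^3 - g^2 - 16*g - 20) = (g + 1)/(g + 2)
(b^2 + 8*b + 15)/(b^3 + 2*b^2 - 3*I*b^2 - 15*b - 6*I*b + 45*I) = (b + 3)/(b^2 - 3*b*(1 + I) + 9*I)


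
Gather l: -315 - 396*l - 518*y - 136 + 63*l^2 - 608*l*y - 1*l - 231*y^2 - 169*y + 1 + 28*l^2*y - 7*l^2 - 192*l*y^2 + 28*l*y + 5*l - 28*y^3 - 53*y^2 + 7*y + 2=l^2*(28*y + 56) + l*(-192*y^2 - 580*y - 392) - 28*y^3 - 284*y^2 - 680*y - 448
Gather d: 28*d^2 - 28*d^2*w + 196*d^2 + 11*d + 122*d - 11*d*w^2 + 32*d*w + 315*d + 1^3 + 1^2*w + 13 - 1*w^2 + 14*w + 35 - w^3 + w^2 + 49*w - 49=d^2*(224 - 28*w) + d*(-11*w^2 + 32*w + 448) - w^3 + 64*w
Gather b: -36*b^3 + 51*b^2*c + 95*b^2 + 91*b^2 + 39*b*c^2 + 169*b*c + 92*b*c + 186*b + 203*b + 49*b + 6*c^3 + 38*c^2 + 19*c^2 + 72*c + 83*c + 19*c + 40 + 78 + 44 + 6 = -36*b^3 + b^2*(51*c + 186) + b*(39*c^2 + 261*c + 438) + 6*c^3 + 57*c^2 + 174*c + 168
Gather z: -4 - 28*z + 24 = 20 - 28*z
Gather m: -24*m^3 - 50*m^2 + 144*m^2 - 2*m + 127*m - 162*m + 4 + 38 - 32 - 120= -24*m^3 + 94*m^2 - 37*m - 110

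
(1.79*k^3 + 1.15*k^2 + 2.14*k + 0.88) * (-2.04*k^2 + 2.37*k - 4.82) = -3.6516*k^5 + 1.8963*k^4 - 10.2679*k^3 - 2.2664*k^2 - 8.2292*k - 4.2416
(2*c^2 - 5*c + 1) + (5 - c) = 2*c^2 - 6*c + 6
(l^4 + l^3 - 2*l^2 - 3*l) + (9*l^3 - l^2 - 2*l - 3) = l^4 + 10*l^3 - 3*l^2 - 5*l - 3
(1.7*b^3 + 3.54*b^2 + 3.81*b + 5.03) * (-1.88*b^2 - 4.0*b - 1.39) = -3.196*b^5 - 13.4552*b^4 - 23.6858*b^3 - 29.617*b^2 - 25.4159*b - 6.9917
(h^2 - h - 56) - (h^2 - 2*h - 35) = h - 21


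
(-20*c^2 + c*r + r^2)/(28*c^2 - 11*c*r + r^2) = (5*c + r)/(-7*c + r)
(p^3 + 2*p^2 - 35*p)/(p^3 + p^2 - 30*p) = (p + 7)/(p + 6)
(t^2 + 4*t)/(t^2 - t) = (t + 4)/(t - 1)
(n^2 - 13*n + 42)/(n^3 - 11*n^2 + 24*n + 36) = (n - 7)/(n^2 - 5*n - 6)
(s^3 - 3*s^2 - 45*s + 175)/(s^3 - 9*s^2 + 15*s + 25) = (s + 7)/(s + 1)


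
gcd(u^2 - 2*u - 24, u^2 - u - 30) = u - 6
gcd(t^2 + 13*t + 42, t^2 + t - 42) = t + 7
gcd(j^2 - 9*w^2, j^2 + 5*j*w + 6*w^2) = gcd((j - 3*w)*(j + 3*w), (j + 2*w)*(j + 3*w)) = j + 3*w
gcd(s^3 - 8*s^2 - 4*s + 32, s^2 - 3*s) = 1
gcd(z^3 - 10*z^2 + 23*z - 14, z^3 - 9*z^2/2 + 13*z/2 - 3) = z^2 - 3*z + 2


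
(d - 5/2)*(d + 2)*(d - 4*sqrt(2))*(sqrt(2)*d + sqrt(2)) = sqrt(2)*d^4 - 8*d^3 + sqrt(2)*d^3/2 - 11*sqrt(2)*d^2/2 - 4*d^2 - 5*sqrt(2)*d + 44*d + 40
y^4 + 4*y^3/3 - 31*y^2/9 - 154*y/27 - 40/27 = (y - 2)*(y + 1/3)*(y + 4/3)*(y + 5/3)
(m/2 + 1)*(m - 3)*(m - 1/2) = m^3/2 - 3*m^2/4 - 11*m/4 + 3/2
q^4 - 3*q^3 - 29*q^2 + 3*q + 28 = (q - 7)*(q - 1)*(q + 1)*(q + 4)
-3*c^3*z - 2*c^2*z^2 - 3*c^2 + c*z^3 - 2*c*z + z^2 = (-3*c + z)*(c + z)*(c*z + 1)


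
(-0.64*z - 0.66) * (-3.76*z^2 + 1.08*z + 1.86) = 2.4064*z^3 + 1.7904*z^2 - 1.9032*z - 1.2276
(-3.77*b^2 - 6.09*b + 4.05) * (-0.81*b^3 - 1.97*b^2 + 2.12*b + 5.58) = 3.0537*b^5 + 12.3598*b^4 + 0.724399999999998*b^3 - 41.9259*b^2 - 25.3962*b + 22.599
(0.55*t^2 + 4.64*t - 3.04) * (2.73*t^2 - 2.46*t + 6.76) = 1.5015*t^4 + 11.3142*t^3 - 15.9956*t^2 + 38.8448*t - 20.5504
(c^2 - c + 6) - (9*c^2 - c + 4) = 2 - 8*c^2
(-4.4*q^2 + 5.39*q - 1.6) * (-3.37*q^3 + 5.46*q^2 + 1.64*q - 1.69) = 14.828*q^5 - 42.1883*q^4 + 27.6054*q^3 + 7.5396*q^2 - 11.7331*q + 2.704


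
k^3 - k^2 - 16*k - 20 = (k - 5)*(k + 2)^2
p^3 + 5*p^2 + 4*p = p*(p + 1)*(p + 4)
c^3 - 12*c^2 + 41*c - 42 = (c - 7)*(c - 3)*(c - 2)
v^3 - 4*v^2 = v^2*(v - 4)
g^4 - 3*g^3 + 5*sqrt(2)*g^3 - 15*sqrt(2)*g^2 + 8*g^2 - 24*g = g*(g - 3)*(g + sqrt(2))*(g + 4*sqrt(2))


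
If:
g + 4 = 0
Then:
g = -4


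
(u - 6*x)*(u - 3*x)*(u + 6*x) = u^3 - 3*u^2*x - 36*u*x^2 + 108*x^3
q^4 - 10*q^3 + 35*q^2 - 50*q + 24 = (q - 4)*(q - 3)*(q - 2)*(q - 1)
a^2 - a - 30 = (a - 6)*(a + 5)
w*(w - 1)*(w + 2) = w^3 + w^2 - 2*w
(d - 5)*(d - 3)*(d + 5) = d^3 - 3*d^2 - 25*d + 75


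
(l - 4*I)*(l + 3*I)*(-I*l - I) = -I*l^3 - l^2 - I*l^2 - l - 12*I*l - 12*I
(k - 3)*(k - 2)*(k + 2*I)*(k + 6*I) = k^4 - 5*k^3 + 8*I*k^3 - 6*k^2 - 40*I*k^2 + 60*k + 48*I*k - 72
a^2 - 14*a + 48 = (a - 8)*(a - 6)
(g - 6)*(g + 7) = g^2 + g - 42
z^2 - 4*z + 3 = (z - 3)*(z - 1)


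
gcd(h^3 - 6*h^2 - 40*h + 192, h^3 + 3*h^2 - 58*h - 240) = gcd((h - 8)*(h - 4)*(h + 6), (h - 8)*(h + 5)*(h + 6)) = h^2 - 2*h - 48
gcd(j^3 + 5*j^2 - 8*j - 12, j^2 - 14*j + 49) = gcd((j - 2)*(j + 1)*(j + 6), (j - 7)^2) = 1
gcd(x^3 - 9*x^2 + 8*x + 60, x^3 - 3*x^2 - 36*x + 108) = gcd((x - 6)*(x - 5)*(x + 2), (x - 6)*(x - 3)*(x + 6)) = x - 6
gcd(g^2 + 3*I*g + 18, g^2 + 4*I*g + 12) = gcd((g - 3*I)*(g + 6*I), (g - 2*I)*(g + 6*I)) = g + 6*I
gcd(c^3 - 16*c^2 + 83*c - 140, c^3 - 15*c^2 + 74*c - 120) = c^2 - 9*c + 20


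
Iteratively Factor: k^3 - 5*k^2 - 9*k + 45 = (k - 5)*(k^2 - 9) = (k - 5)*(k + 3)*(k - 3)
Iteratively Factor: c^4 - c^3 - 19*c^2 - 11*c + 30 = (c + 3)*(c^3 - 4*c^2 - 7*c + 10) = (c + 2)*(c + 3)*(c^2 - 6*c + 5) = (c - 1)*(c + 2)*(c + 3)*(c - 5)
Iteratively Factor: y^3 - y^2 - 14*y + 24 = (y - 2)*(y^2 + y - 12) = (y - 2)*(y + 4)*(y - 3)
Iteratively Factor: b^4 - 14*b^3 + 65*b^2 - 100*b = (b)*(b^3 - 14*b^2 + 65*b - 100) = b*(b - 5)*(b^2 - 9*b + 20) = b*(b - 5)*(b - 4)*(b - 5)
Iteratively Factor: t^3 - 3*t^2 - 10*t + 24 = (t - 2)*(t^2 - t - 12) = (t - 4)*(t - 2)*(t + 3)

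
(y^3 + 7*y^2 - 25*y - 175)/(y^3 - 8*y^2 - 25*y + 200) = (y + 7)/(y - 8)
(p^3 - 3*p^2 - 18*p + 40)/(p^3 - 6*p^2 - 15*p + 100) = (p - 2)/(p - 5)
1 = 1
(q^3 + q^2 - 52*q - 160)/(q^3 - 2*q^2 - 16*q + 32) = (q^2 - 3*q - 40)/(q^2 - 6*q + 8)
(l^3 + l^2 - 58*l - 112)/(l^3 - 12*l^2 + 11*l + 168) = (l^2 + 9*l + 14)/(l^2 - 4*l - 21)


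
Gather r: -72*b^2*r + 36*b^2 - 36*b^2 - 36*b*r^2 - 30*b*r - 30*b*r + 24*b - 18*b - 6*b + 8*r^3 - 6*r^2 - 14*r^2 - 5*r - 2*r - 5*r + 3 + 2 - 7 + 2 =8*r^3 + r^2*(-36*b - 20) + r*(-72*b^2 - 60*b - 12)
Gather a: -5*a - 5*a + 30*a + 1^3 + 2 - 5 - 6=20*a - 8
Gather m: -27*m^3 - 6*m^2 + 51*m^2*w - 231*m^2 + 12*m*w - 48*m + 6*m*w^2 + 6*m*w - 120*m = -27*m^3 + m^2*(51*w - 237) + m*(6*w^2 + 18*w - 168)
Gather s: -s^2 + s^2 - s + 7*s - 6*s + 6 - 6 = 0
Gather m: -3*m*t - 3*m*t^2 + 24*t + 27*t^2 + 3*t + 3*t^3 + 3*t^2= m*(-3*t^2 - 3*t) + 3*t^3 + 30*t^2 + 27*t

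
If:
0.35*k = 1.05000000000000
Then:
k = 3.00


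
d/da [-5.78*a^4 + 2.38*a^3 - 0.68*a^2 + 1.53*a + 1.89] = -23.12*a^3 + 7.14*a^2 - 1.36*a + 1.53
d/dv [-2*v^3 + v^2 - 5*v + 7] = -6*v^2 + 2*v - 5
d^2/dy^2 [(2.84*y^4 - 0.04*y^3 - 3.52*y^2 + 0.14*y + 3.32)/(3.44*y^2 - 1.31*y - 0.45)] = (67.214848*y^6 - 76.789056*y^5 + 2.86442399999999*y^4 - 1.885896*y^3 + 209.791272*y^2 - 88.515768*y + 20.082964)/(40.707584*y^6 - 46.506048*y^5 + 1.734792*y^4 + 9.919189*y^3 - 0.226935*y^2 - 0.795825*y - 0.091125)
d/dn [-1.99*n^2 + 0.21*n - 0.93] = 0.21 - 3.98*n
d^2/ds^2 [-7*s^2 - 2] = -14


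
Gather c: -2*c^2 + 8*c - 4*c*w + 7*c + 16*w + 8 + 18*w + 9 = -2*c^2 + c*(15 - 4*w) + 34*w + 17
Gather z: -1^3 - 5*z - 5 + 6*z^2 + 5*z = 6*z^2 - 6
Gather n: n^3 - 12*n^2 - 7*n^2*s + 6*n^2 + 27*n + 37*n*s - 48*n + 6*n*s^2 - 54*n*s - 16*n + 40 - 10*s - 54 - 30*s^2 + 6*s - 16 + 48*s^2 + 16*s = n^3 + n^2*(-7*s - 6) + n*(6*s^2 - 17*s - 37) + 18*s^2 + 12*s - 30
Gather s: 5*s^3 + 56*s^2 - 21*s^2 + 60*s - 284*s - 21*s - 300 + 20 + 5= 5*s^3 + 35*s^2 - 245*s - 275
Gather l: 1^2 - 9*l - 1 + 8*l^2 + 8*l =8*l^2 - l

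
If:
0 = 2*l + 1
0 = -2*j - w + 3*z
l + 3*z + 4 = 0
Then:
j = -w/2 - 7/4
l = -1/2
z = -7/6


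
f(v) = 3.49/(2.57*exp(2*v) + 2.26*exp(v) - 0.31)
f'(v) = 3.49*(-5.14*exp(2*v) - 2.26*exp(v))/(2.57*exp(2*v) + 2.26*exp(v) - 0.31)^2 = (-17.9386*exp(v) - 7.8874)*exp(v)/(2.57*exp(2*v) + 2.26*exp(v) - 0.31)^2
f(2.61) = 0.01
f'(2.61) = -0.01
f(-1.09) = 4.71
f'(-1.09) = -8.54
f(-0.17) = 1.02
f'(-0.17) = -1.65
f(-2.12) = -2051.72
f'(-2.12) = -416526.23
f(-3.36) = -15.28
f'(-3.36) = -5.67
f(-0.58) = 1.98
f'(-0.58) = -3.24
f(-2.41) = -40.45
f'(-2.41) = -114.59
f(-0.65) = 2.22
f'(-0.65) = -3.65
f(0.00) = 0.77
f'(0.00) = -1.26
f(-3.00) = -18.26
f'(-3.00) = -11.97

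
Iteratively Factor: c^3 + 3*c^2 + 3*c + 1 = (c + 1)*(c^2 + 2*c + 1) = (c + 1)^2*(c + 1)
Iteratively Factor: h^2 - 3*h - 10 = (h - 5)*(h + 2)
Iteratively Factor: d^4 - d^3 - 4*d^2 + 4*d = (d - 2)*(d^3 + d^2 - 2*d) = (d - 2)*(d - 1)*(d^2 + 2*d) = (d - 2)*(d - 1)*(d + 2)*(d)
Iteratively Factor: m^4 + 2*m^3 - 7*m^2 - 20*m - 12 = (m + 1)*(m^3 + m^2 - 8*m - 12) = (m + 1)*(m + 2)*(m^2 - m - 6) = (m - 3)*(m + 1)*(m + 2)*(m + 2)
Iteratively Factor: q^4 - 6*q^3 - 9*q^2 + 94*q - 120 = (q + 4)*(q^3 - 10*q^2 + 31*q - 30) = (q - 2)*(q + 4)*(q^2 - 8*q + 15) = (q - 5)*(q - 2)*(q + 4)*(q - 3)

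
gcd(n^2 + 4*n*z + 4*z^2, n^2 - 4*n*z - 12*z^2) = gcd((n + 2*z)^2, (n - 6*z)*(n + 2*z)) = n + 2*z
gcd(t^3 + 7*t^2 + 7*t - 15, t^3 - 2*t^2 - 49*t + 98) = 1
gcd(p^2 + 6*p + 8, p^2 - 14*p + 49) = 1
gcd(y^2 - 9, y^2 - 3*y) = y - 3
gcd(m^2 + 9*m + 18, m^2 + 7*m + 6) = m + 6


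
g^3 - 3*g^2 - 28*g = g*(g - 7)*(g + 4)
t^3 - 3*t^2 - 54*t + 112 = (t - 8)*(t - 2)*(t + 7)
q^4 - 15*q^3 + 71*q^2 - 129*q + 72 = (q - 8)*(q - 3)^2*(q - 1)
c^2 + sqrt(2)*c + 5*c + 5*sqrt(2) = (c + 5)*(c + sqrt(2))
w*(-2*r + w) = -2*r*w + w^2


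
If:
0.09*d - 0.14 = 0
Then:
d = 1.56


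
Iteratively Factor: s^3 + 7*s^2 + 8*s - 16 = (s - 1)*(s^2 + 8*s + 16) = (s - 1)*(s + 4)*(s + 4)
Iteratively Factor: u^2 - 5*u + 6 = (u - 3)*(u - 2)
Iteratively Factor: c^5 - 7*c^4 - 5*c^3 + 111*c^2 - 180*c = (c - 5)*(c^4 - 2*c^3 - 15*c^2 + 36*c) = (c - 5)*(c - 3)*(c^3 + c^2 - 12*c) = (c - 5)*(c - 3)*(c + 4)*(c^2 - 3*c) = (c - 5)*(c - 3)^2*(c + 4)*(c)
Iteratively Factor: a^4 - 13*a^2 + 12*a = (a + 4)*(a^3 - 4*a^2 + 3*a) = (a - 1)*(a + 4)*(a^2 - 3*a) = (a - 3)*(a - 1)*(a + 4)*(a)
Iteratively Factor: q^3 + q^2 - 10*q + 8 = (q - 1)*(q^2 + 2*q - 8) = (q - 1)*(q + 4)*(q - 2)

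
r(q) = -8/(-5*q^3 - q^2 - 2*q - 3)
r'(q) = -8*(15*q^2 + 2*q + 2)/(-5*q^3 - q^2 - 2*q - 3)^2 = 8*(-15*q^2 - 2*q - 2)/(5*q^3 + q^2 + 2*q + 3)^2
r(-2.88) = -0.07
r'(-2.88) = -0.07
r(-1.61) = -0.43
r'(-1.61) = -0.88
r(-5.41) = -0.01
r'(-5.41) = -0.01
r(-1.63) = -0.42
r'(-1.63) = -0.83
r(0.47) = 1.71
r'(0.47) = -2.28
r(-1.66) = -0.39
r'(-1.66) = -0.77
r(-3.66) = -0.03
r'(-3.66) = -0.03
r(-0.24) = 3.19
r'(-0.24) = -3.03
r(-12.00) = 0.00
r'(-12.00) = 0.00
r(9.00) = 0.00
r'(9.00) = 0.00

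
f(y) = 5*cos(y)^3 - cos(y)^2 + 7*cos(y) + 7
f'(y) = -15*sin(y)*cos(y)^2 + 2*sin(y)*cos(y) - 7*sin(y)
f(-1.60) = 6.79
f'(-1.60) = 7.07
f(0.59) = 14.99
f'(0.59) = -8.73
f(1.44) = 7.91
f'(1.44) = -6.93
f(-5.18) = 10.41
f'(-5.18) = -8.16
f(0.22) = 17.53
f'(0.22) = -4.22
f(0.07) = 17.95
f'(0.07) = -1.39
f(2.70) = -3.84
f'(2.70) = -9.00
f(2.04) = 3.17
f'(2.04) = -9.79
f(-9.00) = -3.99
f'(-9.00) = 8.77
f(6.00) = 17.23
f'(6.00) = 5.28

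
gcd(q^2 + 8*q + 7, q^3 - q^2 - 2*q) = q + 1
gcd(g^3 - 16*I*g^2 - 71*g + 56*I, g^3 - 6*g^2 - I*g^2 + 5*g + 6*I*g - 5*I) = g - I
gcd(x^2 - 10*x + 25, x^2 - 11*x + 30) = x - 5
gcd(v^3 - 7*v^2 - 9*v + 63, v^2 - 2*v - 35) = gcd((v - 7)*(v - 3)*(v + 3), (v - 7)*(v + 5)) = v - 7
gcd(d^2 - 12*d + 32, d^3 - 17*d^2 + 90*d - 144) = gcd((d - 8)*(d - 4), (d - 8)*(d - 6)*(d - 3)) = d - 8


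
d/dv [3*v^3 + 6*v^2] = 3*v*(3*v + 4)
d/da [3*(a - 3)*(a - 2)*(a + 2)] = 9*a^2 - 18*a - 12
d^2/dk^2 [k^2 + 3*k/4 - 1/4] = 2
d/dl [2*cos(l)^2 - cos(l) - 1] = (1 - 4*cos(l))*sin(l)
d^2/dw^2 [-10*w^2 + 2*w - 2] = -20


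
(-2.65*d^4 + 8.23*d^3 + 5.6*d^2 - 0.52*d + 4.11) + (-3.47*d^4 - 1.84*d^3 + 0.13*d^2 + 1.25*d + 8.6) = -6.12*d^4 + 6.39*d^3 + 5.73*d^2 + 0.73*d + 12.71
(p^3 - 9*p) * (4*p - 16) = 4*p^4 - 16*p^3 - 36*p^2 + 144*p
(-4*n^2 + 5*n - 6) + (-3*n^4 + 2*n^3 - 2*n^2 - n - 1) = -3*n^4 + 2*n^3 - 6*n^2 + 4*n - 7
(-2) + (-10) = -12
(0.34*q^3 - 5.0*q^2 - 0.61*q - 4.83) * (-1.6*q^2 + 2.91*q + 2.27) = -0.544*q^5 + 8.9894*q^4 - 12.8022*q^3 - 5.3971*q^2 - 15.44*q - 10.9641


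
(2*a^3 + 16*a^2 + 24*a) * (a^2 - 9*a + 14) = 2*a^5 - 2*a^4 - 92*a^3 + 8*a^2 + 336*a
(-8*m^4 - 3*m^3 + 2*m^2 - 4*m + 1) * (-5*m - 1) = 40*m^5 + 23*m^4 - 7*m^3 + 18*m^2 - m - 1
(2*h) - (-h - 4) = 3*h + 4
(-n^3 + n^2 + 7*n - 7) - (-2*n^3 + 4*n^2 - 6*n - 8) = n^3 - 3*n^2 + 13*n + 1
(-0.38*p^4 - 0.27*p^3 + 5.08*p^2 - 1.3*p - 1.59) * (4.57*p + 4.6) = -1.7366*p^5 - 2.9819*p^4 + 21.9736*p^3 + 17.427*p^2 - 13.2463*p - 7.314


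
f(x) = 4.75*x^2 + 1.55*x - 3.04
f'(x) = 9.5*x + 1.55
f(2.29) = 25.42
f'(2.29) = 23.30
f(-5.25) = 119.74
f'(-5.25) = -48.32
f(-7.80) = 273.86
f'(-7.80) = -72.55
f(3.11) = 47.72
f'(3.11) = 31.10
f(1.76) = 14.40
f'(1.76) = 18.27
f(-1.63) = 7.05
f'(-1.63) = -13.94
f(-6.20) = 169.94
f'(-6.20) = -57.35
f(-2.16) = 15.77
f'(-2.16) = -18.97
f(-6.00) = 158.66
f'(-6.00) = -55.45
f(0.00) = -3.04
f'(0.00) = 1.55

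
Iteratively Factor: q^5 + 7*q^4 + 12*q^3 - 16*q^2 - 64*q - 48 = (q + 2)*(q^4 + 5*q^3 + 2*q^2 - 20*q - 24) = (q + 2)^2*(q^3 + 3*q^2 - 4*q - 12) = (q + 2)^3*(q^2 + q - 6) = (q + 2)^3*(q + 3)*(q - 2)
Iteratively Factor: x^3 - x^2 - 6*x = (x)*(x^2 - x - 6) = x*(x + 2)*(x - 3)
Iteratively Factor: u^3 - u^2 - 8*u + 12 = (u - 2)*(u^2 + u - 6) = (u - 2)^2*(u + 3)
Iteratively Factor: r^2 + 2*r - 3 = (r - 1)*(r + 3)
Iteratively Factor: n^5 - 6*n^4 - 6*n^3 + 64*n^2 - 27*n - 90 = (n + 3)*(n^4 - 9*n^3 + 21*n^2 + n - 30) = (n - 5)*(n + 3)*(n^3 - 4*n^2 + n + 6) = (n - 5)*(n - 3)*(n + 3)*(n^2 - n - 2) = (n - 5)*(n - 3)*(n + 1)*(n + 3)*(n - 2)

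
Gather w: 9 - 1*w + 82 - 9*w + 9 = 100 - 10*w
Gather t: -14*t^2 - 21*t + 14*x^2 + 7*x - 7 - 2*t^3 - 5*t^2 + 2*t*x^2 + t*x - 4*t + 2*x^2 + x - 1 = -2*t^3 - 19*t^2 + t*(2*x^2 + x - 25) + 16*x^2 + 8*x - 8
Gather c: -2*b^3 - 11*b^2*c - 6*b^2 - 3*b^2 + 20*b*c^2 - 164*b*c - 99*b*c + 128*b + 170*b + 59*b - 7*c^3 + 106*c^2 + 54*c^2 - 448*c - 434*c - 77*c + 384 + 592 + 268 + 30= -2*b^3 - 9*b^2 + 357*b - 7*c^3 + c^2*(20*b + 160) + c*(-11*b^2 - 263*b - 959) + 1274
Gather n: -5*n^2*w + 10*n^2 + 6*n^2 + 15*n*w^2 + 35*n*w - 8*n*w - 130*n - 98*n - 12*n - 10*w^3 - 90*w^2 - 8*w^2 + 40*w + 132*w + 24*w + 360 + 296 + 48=n^2*(16 - 5*w) + n*(15*w^2 + 27*w - 240) - 10*w^3 - 98*w^2 + 196*w + 704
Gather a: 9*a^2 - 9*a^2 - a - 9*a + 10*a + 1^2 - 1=0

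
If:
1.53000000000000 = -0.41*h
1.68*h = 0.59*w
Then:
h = -3.73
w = -10.63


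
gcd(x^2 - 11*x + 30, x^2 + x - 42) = x - 6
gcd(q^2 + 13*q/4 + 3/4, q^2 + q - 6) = q + 3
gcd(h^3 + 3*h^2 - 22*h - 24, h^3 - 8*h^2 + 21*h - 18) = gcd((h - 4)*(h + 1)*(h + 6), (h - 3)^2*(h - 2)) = 1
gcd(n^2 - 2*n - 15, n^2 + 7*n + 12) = n + 3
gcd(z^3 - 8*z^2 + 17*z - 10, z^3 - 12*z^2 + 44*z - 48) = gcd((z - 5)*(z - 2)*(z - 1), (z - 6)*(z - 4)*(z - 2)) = z - 2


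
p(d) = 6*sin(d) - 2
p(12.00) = -5.22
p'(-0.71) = 4.55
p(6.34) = -1.66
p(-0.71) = -5.91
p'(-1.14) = 2.51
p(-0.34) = -4.00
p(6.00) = -3.68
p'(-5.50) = 4.25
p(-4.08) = 2.84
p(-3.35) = -0.76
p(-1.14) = -7.45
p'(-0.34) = 5.66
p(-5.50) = 2.23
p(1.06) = 3.23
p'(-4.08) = -3.55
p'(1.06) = 2.93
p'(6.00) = 5.76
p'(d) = 6*cos(d)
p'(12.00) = 5.06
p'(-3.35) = -5.87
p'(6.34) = 5.99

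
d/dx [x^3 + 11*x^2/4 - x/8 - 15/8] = 3*x^2 + 11*x/2 - 1/8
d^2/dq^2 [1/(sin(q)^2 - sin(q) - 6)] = (4*sin(q)^4 - 3*sin(q)^3 + 19*sin(q)^2 - 14)/(sin(q) + cos(q)^2 + 5)^3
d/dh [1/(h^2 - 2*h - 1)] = 2*(1 - h)/(-h^2 + 2*h + 1)^2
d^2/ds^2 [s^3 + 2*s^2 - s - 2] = 6*s + 4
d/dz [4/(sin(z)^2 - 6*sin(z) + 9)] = -8*cos(z)/(sin(z) - 3)^3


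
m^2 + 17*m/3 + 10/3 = (m + 2/3)*(m + 5)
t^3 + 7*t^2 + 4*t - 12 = (t - 1)*(t + 2)*(t + 6)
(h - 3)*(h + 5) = h^2 + 2*h - 15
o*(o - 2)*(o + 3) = o^3 + o^2 - 6*o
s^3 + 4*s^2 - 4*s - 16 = (s - 2)*(s + 2)*(s + 4)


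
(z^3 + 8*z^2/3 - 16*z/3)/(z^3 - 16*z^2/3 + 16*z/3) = (z + 4)/(z - 4)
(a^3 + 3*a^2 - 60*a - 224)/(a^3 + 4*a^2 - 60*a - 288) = (a^2 + 11*a + 28)/(a^2 + 12*a + 36)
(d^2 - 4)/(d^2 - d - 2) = (d + 2)/(d + 1)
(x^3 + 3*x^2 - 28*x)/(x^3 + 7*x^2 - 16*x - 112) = x/(x + 4)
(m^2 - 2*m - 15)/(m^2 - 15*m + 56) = (m^2 - 2*m - 15)/(m^2 - 15*m + 56)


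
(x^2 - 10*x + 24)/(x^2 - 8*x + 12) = (x - 4)/(x - 2)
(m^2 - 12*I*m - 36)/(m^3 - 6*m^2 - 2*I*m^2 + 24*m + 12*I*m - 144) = (m - 6*I)/(m^2 + m*(-6 + 4*I) - 24*I)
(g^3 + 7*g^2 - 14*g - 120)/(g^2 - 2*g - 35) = (g^2 + 2*g - 24)/(g - 7)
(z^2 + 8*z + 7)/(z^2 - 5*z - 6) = (z + 7)/(z - 6)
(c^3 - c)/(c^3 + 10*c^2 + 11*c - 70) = (c^3 - c)/(c^3 + 10*c^2 + 11*c - 70)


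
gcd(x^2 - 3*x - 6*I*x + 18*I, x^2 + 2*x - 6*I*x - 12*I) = x - 6*I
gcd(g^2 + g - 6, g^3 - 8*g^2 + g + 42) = 1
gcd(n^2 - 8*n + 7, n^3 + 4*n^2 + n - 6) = n - 1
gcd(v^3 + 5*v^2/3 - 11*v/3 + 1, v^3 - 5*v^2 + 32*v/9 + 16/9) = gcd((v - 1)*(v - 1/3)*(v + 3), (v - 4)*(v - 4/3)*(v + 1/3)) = 1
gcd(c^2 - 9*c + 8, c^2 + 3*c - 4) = c - 1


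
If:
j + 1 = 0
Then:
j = -1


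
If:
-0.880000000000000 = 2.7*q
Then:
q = -0.33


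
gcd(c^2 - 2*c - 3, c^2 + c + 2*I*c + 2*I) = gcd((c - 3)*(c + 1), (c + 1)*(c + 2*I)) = c + 1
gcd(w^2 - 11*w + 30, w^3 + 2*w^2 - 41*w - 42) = w - 6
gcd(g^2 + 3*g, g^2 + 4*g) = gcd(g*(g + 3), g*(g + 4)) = g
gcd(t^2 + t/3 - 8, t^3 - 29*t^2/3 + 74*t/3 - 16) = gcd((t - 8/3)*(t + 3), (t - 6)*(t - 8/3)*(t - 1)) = t - 8/3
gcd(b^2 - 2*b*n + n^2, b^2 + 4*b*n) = 1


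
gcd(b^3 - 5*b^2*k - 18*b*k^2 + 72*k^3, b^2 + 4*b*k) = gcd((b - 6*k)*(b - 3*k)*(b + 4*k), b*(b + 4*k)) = b + 4*k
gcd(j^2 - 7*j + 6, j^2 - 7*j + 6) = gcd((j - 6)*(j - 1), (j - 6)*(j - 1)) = j^2 - 7*j + 6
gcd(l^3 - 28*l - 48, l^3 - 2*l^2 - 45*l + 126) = l - 6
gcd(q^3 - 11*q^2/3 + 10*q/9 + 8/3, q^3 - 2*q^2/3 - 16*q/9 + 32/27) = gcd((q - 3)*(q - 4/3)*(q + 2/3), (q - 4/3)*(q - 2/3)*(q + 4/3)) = q - 4/3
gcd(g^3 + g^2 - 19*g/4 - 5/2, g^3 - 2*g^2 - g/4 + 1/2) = g^2 - 3*g/2 - 1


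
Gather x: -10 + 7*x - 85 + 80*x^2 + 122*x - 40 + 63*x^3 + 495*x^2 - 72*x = 63*x^3 + 575*x^2 + 57*x - 135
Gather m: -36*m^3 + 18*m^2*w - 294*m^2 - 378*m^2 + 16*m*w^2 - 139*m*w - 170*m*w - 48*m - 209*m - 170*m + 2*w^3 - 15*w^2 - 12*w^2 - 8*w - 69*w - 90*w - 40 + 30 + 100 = -36*m^3 + m^2*(18*w - 672) + m*(16*w^2 - 309*w - 427) + 2*w^3 - 27*w^2 - 167*w + 90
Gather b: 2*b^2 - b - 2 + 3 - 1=2*b^2 - b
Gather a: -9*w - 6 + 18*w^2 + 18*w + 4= 18*w^2 + 9*w - 2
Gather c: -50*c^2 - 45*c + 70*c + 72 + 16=-50*c^2 + 25*c + 88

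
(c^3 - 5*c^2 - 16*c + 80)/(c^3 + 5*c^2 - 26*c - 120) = (c - 4)/(c + 6)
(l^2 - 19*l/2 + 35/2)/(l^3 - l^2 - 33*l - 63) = (l - 5/2)/(l^2 + 6*l + 9)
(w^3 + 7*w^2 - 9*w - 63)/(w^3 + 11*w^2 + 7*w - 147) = (w + 3)/(w + 7)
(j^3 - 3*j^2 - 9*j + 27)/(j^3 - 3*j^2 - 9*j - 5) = (-j^3 + 3*j^2 + 9*j - 27)/(-j^3 + 3*j^2 + 9*j + 5)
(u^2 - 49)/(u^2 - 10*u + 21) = (u + 7)/(u - 3)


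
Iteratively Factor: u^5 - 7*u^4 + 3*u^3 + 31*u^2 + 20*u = (u - 5)*(u^4 - 2*u^3 - 7*u^2 - 4*u) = (u - 5)*(u - 4)*(u^3 + 2*u^2 + u) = (u - 5)*(u - 4)*(u + 1)*(u^2 + u) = u*(u - 5)*(u - 4)*(u + 1)*(u + 1)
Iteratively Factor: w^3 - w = (w)*(w^2 - 1) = w*(w + 1)*(w - 1)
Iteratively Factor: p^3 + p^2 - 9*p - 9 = (p - 3)*(p^2 + 4*p + 3) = (p - 3)*(p + 3)*(p + 1)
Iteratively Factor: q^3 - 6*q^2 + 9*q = (q - 3)*(q^2 - 3*q) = (q - 3)^2*(q)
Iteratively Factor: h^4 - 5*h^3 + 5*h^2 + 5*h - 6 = (h - 1)*(h^3 - 4*h^2 + h + 6) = (h - 3)*(h - 1)*(h^2 - h - 2) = (h - 3)*(h - 2)*(h - 1)*(h + 1)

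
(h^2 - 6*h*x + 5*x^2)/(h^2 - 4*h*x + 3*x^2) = (-h + 5*x)/(-h + 3*x)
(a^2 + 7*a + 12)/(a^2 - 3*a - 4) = (a^2 + 7*a + 12)/(a^2 - 3*a - 4)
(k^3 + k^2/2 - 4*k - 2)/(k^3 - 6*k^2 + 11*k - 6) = (k^2 + 5*k/2 + 1)/(k^2 - 4*k + 3)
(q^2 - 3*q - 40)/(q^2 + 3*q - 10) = (q - 8)/(q - 2)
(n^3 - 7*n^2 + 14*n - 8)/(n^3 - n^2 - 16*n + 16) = (n - 2)/(n + 4)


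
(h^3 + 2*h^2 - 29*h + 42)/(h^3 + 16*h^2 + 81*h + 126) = (h^2 - 5*h + 6)/(h^2 + 9*h + 18)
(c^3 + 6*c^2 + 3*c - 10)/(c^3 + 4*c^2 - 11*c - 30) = (c - 1)/(c - 3)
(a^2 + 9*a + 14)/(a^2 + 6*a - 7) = (a + 2)/(a - 1)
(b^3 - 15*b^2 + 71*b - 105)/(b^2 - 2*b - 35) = (b^2 - 8*b + 15)/(b + 5)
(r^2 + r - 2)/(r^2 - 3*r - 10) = (r - 1)/(r - 5)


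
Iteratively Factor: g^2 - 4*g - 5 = (g - 5)*(g + 1)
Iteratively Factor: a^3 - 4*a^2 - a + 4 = (a - 4)*(a^2 - 1) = (a - 4)*(a - 1)*(a + 1)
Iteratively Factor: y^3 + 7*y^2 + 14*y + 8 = (y + 4)*(y^2 + 3*y + 2) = (y + 1)*(y + 4)*(y + 2)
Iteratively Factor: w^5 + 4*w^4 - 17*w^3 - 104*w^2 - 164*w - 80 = (w + 1)*(w^4 + 3*w^3 - 20*w^2 - 84*w - 80) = (w - 5)*(w + 1)*(w^3 + 8*w^2 + 20*w + 16) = (w - 5)*(w + 1)*(w + 2)*(w^2 + 6*w + 8) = (w - 5)*(w + 1)*(w + 2)^2*(w + 4)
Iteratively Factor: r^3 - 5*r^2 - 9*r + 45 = (r - 5)*(r^2 - 9) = (r - 5)*(r + 3)*(r - 3)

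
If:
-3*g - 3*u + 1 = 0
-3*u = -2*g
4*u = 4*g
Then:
No Solution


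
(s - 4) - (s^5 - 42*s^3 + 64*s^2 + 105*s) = -s^5 + 42*s^3 - 64*s^2 - 104*s - 4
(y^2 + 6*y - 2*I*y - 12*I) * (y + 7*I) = y^3 + 6*y^2 + 5*I*y^2 + 14*y + 30*I*y + 84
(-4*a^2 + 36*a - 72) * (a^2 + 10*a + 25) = -4*a^4 - 4*a^3 + 188*a^2 + 180*a - 1800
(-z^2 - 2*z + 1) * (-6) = 6*z^2 + 12*z - 6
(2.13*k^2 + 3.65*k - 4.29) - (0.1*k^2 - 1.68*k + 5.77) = 2.03*k^2 + 5.33*k - 10.06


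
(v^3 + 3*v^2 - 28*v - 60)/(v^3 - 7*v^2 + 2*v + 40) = (v + 6)/(v - 4)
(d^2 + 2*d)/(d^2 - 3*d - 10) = d/(d - 5)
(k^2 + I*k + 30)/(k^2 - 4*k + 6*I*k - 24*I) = (k - 5*I)/(k - 4)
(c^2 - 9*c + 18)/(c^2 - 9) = (c - 6)/(c + 3)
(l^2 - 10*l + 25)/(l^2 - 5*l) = (l - 5)/l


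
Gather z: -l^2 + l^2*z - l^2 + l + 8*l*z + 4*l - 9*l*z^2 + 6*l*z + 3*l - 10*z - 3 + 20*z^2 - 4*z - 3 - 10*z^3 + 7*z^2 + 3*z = -2*l^2 + 8*l - 10*z^3 + z^2*(27 - 9*l) + z*(l^2 + 14*l - 11) - 6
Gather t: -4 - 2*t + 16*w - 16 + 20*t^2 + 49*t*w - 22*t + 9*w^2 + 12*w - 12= 20*t^2 + t*(49*w - 24) + 9*w^2 + 28*w - 32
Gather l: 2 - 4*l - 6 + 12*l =8*l - 4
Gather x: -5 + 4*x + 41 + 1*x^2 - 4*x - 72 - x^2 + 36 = 0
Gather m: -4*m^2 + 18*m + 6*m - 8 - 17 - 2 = -4*m^2 + 24*m - 27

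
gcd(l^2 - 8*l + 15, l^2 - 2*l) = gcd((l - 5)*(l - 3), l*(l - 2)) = 1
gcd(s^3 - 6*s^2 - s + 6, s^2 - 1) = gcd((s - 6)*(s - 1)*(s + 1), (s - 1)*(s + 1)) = s^2 - 1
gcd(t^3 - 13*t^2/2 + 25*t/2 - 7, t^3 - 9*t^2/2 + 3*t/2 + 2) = t - 1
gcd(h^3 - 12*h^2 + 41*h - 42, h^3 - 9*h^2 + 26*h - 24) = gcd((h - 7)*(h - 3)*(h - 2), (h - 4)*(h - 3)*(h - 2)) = h^2 - 5*h + 6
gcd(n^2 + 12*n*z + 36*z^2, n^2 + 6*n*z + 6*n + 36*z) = n + 6*z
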